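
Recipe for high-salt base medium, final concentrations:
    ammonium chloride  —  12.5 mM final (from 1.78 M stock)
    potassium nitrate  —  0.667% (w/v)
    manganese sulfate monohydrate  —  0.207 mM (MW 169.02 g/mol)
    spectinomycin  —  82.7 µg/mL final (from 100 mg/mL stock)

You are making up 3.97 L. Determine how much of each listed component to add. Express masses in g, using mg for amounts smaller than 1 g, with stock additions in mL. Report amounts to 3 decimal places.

ammonium chloride 27.879 mL; potassium nitrate 26.480 g; manganese sulfate monohydrate 138.899 mg; spectinomycin 3.283 mL

Working volume: 3.97 L.
ammonium chloride: dilute stock: 12.5 mM × 3970 mL ÷ 1780 mM = 27.879 mL
potassium nitrate: 0.667 g per 100 mL × 3970 mL ÷ 100 = 26.480 g
manganese sulfate monohydrate: 0.207 mmol/L × 169.02 mg/mmol × 3.97 L = 138.899 mg
spectinomycin: dilute stock: 82.7 µg/mL × 3970 mL ÷ 100000 µg/mL = 3.283 mL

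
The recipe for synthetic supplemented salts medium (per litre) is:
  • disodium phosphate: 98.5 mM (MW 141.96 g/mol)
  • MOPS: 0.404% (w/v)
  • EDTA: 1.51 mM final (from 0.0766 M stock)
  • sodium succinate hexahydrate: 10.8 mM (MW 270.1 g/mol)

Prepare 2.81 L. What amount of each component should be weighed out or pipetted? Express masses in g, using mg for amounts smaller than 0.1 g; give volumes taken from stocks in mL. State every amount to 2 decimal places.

disodium phosphate 39.29 g; MOPS 11.35 g; EDTA 55.39 mL; sodium succinate hexahydrate 8.20 g

Working volume: 2.81 L.
disodium phosphate: 98.5 mmol/L × 141.96 g/mol × 2.81 L ÷ 1000 = 39.29 g
MOPS: 0.404% w/v = 4.04 g/L → 4.04 × 2.81 L = 11.35 g
EDTA: C1V1 = C2V2 → 1.51 mM × 2810 mL ÷ 76.6 mM = 55.39 mL
sodium succinate hexahydrate: 10.8 mmol/L × 270.1 g/mol × 2.81 L ÷ 1000 = 8.20 g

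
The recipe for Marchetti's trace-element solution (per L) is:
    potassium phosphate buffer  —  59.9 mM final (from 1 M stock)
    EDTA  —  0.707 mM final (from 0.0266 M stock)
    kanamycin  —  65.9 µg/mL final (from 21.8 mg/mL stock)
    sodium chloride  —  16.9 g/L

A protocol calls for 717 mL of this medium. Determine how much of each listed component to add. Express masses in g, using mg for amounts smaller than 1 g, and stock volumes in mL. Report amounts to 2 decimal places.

Working volume: 717 mL = 0.717 L.
potassium phosphate buffer: dilute stock: 59.9 mM × 717 mL ÷ 1000 mM = 42.95 mL
EDTA: C1V1 = C2V2 → 0.707 mM × 717 mL ÷ 26.6 mM = 19.06 mL
kanamycin: V = C2·V2/C1 = 65.9 µg/mL × 717 mL ÷ 21800 µg/mL = 2.17 mL
sodium chloride: 16.9 g/L × 0.717 L = 12.12 g

potassium phosphate buffer 42.95 mL; EDTA 19.06 mL; kanamycin 2.17 mL; sodium chloride 12.12 g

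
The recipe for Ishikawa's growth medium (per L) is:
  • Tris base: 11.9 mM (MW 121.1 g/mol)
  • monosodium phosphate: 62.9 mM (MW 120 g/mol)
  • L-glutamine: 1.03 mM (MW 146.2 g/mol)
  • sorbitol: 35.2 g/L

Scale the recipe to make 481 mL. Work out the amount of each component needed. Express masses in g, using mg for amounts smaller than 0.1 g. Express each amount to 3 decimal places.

Tris base 0.693 g; monosodium phosphate 3.631 g; L-glutamine 72.432 mg; sorbitol 16.931 g

Scale factor relative to 1 L: 0.481.
Tris base: 11.9 mmol/L × 121.1 g/mol × 0.481 L ÷ 1000 = 0.693 g
monosodium phosphate: 62.9 mmol/L × 120 g/mol × 0.481 L ÷ 1000 = 3.631 g
L-glutamine: 1.03 mmol/L × 146.2 mg/mmol × 0.481 L = 72.432 mg
sorbitol: 35.2 g/L × 0.481 L = 16.931 g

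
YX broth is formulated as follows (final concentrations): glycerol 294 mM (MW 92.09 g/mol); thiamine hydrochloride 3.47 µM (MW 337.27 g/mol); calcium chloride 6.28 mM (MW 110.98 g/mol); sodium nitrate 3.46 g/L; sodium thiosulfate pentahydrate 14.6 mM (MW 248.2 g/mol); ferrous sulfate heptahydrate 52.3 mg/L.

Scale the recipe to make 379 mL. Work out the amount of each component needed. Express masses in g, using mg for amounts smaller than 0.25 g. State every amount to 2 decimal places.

Target volume = 379 mL = 0.379 L.
glycerol: 294 mmol/L × 92.09 g/mol × 0.379 L ÷ 1000 = 10.26 g
thiamine hydrochloride: 3.47 µmol/L × 337.27 g/mol × 0.379 L ÷ 1000 = 0.44 mg
calcium chloride: 6.28 mmol/L × 110.98 g/mol × 0.379 L ÷ 1000 = 0.26 g
sodium nitrate: 3.46 g/L × 0.379 L = 1.31 g
sodium thiosulfate pentahydrate: 14.6 mmol/L × 248.2 g/mol × 0.379 L ÷ 1000 = 1.37 g
ferrous sulfate heptahydrate: 52.3 mg/L × 0.379 L = 19.82 mg

glycerol 10.26 g; thiamine hydrochloride 0.44 mg; calcium chloride 0.26 g; sodium nitrate 1.31 g; sodium thiosulfate pentahydrate 1.37 g; ferrous sulfate heptahydrate 19.82 mg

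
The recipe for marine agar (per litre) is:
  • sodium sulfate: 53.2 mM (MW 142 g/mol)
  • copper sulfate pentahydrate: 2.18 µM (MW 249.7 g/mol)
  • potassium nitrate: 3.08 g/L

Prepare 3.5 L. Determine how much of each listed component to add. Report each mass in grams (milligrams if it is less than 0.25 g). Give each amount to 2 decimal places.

sodium sulfate 26.44 g; copper sulfate pentahydrate 1.91 mg; potassium nitrate 10.78 g

Working volume: 3.5 L.
sodium sulfate: 53.2 mmol/L × 142 g/mol × 3.5 L ÷ 1000 = 26.44 g
copper sulfate pentahydrate: 2.18 µmol/L × 249.7 g/mol × 3.5 L ÷ 1000 = 1.91 mg
potassium nitrate: 3.08 g/L × 3.5 L = 10.78 g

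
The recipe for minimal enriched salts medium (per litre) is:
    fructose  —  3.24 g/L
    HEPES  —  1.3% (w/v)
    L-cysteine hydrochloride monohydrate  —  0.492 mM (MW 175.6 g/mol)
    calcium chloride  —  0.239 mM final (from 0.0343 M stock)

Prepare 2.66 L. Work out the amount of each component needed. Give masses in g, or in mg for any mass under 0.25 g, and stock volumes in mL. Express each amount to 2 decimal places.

fructose 8.62 g; HEPES 34.58 g; L-cysteine hydrochloride monohydrate 229.81 mg; calcium chloride 18.53 mL

Working volume: 2.66 L.
fructose: 3.24 g/L × 2.66 L = 8.62 g
HEPES: 1.3% w/v = 13 g/L → 13 × 2.66 L = 34.58 g
L-cysteine hydrochloride monohydrate: 0.492 mmol/L × 175.6 mg/mmol × 2.66 L = 229.81 mg
calcium chloride: C1V1 = C2V2 → 0.239 mM × 2660 mL ÷ 34.3 mM = 18.53 mL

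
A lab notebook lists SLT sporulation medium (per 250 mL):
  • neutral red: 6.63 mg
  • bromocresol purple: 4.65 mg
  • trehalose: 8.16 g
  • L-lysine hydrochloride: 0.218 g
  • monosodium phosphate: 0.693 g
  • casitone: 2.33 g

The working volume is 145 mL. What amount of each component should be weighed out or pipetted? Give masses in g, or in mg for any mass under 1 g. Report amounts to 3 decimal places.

neutral red 3.845 mg; bromocresol purple 2.697 mg; trehalose 4.733 g; L-lysine hydrochloride 126.440 mg; monosodium phosphate 401.940 mg; casitone 1.351 g

Ratio of target to recipe volume: 145 / 250 = 0.58.
neutral red: 6.63 mg × (145 mL / 250 mL) = 3.845 mg
bromocresol purple: 4.65 mg × (145 mL / 250 mL) = 2.697 mg
trehalose: 8.16 g × (145 mL / 250 mL) = 4.733 g
L-lysine hydrochloride: 0.218 g × (145 mL / 250 mL) = 0.12644 g = 126.440 mg
monosodium phosphate: 0.693 g × (145 mL / 250 mL) = 0.40194 g = 401.940 mg
casitone: 2.33 g × (145 mL / 250 mL) = 1.351 g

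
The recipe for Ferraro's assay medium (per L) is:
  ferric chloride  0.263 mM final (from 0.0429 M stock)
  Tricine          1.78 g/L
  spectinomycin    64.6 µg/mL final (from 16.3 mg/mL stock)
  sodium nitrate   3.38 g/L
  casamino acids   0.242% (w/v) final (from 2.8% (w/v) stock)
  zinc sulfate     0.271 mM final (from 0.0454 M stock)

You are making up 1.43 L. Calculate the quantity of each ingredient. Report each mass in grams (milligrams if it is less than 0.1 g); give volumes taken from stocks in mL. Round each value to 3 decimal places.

Scale factor relative to 1 L: 1.43.
ferric chloride: C1V1 = C2V2 → 0.263 mM × 1430 mL ÷ 42.9 mM = 8.767 mL
Tricine: 1.78 g/L × 1.43 L = 2.545 g
spectinomycin: dilute stock: 64.6 µg/mL × 1430 mL ÷ 16300 µg/mL = 5.667 mL
sodium nitrate: 3.38 g/L × 1.43 L = 4.833 g
casamino acids: V = C2·V2/C1 = 0.242% ÷ 2.8% × 1430 mL = 123.593 mL
zinc sulfate: C1V1 = C2V2 → 0.271 mM × 1430 mL ÷ 45.4 mM = 8.536 mL

ferric chloride 8.767 mL; Tricine 2.545 g; spectinomycin 5.667 mL; sodium nitrate 4.833 g; casamino acids 123.593 mL; zinc sulfate 8.536 mL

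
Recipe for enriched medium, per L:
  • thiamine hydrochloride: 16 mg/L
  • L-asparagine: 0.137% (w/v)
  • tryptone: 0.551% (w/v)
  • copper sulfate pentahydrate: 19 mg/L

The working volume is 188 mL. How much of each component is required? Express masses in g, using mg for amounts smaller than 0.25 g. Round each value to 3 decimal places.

thiamine hydrochloride 3.008 mg; L-asparagine 0.258 g; tryptone 1.036 g; copper sulfate pentahydrate 3.572 mg

Target volume = 188 mL = 0.188 L.
thiamine hydrochloride: 16 mg/L × 0.188 L = 3.008 mg
L-asparagine: 0.137 g per 100 mL × 188 mL ÷ 100 = 0.258 g
tryptone: 0.551% w/v = 5.51 g/L → 5.51 × 0.188 L = 1.036 g
copper sulfate pentahydrate: 19 mg/L × 0.188 L = 3.572 mg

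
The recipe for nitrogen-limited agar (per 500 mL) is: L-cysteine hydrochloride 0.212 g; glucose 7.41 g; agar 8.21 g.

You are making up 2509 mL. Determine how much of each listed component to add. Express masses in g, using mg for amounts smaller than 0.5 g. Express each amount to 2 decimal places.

L-cysteine hydrochloride 1.06 g; glucose 37.18 g; agar 41.20 g

Ratio of target to recipe volume: 2509 / 500 = 5.018.
L-cysteine hydrochloride: 0.212 g × (2509 mL / 500 mL) = 1.06 g
glucose: 7.41 g × (2509 mL / 500 mL) = 37.18 g
agar: 8.21 g × (2509 mL / 500 mL) = 41.20 g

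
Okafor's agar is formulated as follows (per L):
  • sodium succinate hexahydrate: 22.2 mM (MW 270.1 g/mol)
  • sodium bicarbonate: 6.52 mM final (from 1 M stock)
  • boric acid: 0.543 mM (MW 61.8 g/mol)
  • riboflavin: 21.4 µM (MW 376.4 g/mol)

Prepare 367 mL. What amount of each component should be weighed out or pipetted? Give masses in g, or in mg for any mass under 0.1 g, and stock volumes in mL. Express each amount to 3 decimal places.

Target volume = 367 mL = 0.367 L.
sodium succinate hexahydrate: 22.2 mmol/L × 270.1 g/mol × 0.367 L ÷ 1000 = 2.201 g
sodium bicarbonate: C1V1 = C2V2 → 6.52 mM × 367 mL ÷ 1000 mM = 2.393 mL
boric acid: 0.543 mmol/L × 61.8 mg/mmol × 0.367 L = 12.316 mg
riboflavin: 21.4 µmol/L × 376.4 g/mol × 0.367 L ÷ 1000 = 2.956 mg

sodium succinate hexahydrate 2.201 g; sodium bicarbonate 2.393 mL; boric acid 12.316 mg; riboflavin 2.956 mg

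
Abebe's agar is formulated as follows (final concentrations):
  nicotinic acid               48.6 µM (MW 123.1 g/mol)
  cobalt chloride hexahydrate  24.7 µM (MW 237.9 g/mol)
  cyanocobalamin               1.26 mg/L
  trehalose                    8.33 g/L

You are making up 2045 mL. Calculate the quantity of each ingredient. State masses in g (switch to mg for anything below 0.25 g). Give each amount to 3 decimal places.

Working volume: 2045 mL = 2.045 L.
nicotinic acid: 48.6 µmol/L × 123.1 g/mol × 2.045 L ÷ 1000 = 12.235 mg
cobalt chloride hexahydrate: 24.7 µmol/L × 237.9 g/mol × 2.045 L ÷ 1000 = 12.017 mg
cyanocobalamin: 1.26 mg/L × 2.045 L = 2.577 mg
trehalose: 8.33 g/L × 2.045 L = 17.035 g

nicotinic acid 12.235 mg; cobalt chloride hexahydrate 12.017 mg; cyanocobalamin 2.577 mg; trehalose 17.035 g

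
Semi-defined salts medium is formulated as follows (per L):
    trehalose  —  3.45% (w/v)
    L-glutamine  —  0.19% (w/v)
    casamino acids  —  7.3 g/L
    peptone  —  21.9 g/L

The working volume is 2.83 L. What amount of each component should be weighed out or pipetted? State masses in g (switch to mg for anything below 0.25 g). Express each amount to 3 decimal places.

Working volume: 2.83 L.
trehalose: 3.45% w/v = 34.5 g/L → 34.5 × 2.83 L = 97.635 g
L-glutamine: 0.19% w/v = 1.9 g/L → 1.9 × 2.83 L = 5.377 g
casamino acids: 7.3 g/L × 2.83 L = 20.659 g
peptone: 21.9 g/L × 2.83 L = 61.977 g

trehalose 97.635 g; L-glutamine 5.377 g; casamino acids 20.659 g; peptone 61.977 g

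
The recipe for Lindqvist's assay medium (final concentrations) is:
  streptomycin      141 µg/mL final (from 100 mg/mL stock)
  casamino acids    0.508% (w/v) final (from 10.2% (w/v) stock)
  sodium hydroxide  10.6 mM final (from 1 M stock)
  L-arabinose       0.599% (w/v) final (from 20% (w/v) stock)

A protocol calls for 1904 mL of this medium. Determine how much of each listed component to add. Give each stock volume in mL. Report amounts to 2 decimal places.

streptomycin 2.68 mL; casamino acids 94.83 mL; sodium hydroxide 20.18 mL; L-arabinose 57.02 mL

Scale factor relative to 1 L: 1.904.
streptomycin: C1V1 = C2V2 → 141 µg/mL × 1904 mL ÷ 100000 µg/mL = 2.68 mL
casamino acids: V = C2·V2/C1 = 0.508% ÷ 10.2% × 1904 mL = 94.83 mL
sodium hydroxide: V = C2·V2/C1 = 10.6 mM × 1904 mL ÷ 1000 mM = 20.18 mL
L-arabinose: dilute stock: 0.599% ÷ 20% × 1904 mL = 57.02 mL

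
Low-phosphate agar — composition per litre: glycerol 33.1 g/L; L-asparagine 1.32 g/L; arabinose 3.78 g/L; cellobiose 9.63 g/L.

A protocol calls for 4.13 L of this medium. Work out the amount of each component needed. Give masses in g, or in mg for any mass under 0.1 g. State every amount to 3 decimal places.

glycerol 136.703 g; L-asparagine 5.452 g; arabinose 15.611 g; cellobiose 39.772 g

Working volume: 4.13 L.
glycerol: 33.1 g/L × 4.13 L = 136.703 g
L-asparagine: 1.32 g/L × 4.13 L = 5.452 g
arabinose: 3.78 g/L × 4.13 L = 15.611 g
cellobiose: 9.63 g/L × 4.13 L = 39.772 g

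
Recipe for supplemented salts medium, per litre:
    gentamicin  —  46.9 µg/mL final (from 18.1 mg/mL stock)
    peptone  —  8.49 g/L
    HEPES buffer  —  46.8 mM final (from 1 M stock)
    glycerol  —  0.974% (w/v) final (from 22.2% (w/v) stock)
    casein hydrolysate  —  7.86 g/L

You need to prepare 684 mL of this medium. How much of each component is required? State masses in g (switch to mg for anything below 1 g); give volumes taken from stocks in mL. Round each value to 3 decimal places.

Scale factor relative to 1 L: 0.684.
gentamicin: C1V1 = C2V2 → 46.9 µg/mL × 684 mL ÷ 18100 µg/mL = 1.772 mL
peptone: 8.49 g/L × 0.684 L = 5.807 g
HEPES buffer: V = C2·V2/C1 = 46.8 mM × 684 mL ÷ 1000 mM = 32.011 mL
glycerol: V = C2·V2/C1 = 0.974% ÷ 22.2% × 684 mL = 30.010 mL
casein hydrolysate: 7.86 g/L × 0.684 L = 5.376 g

gentamicin 1.772 mL; peptone 5.807 g; HEPES buffer 32.011 mL; glycerol 30.010 mL; casein hydrolysate 5.376 g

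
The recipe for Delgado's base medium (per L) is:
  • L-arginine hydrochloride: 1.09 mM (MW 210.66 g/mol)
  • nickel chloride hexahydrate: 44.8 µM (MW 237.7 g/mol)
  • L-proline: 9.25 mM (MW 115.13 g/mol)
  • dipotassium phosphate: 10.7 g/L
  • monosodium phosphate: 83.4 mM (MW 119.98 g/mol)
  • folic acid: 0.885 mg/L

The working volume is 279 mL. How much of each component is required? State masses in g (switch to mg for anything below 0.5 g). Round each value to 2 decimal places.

L-arginine hydrochloride 64.06 mg; nickel chloride hexahydrate 2.97 mg; L-proline 297.12 mg; dipotassium phosphate 2.99 g; monosodium phosphate 2.79 g; folic acid 0.25 mg

Scale factor relative to 1 L: 0.279.
L-arginine hydrochloride: 1.09 mmol/L × 210.66 mg/mmol × 0.279 L = 64.06 mg
nickel chloride hexahydrate: 44.8 µmol/L × 237.7 g/mol × 0.279 L ÷ 1000 = 2.97 mg
L-proline: 9.25 mmol/L × 115.13 mg/mmol × 0.279 L = 297.12 mg
dipotassium phosphate: 10.7 g/L × 0.279 L = 2.99 g
monosodium phosphate: 83.4 mmol/L × 119.98 g/mol × 0.279 L ÷ 1000 = 2.79 g
folic acid: 0.885 mg/L × 0.279 L = 0.25 mg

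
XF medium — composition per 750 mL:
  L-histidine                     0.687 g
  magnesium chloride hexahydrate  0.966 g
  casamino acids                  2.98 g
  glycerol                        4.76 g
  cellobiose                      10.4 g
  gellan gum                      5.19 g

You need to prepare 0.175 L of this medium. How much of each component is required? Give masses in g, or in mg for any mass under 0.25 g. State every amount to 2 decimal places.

Scale factor = 175 mL / 750 mL = 0.233333.
L-histidine: 0.687 g × (175 mL / 750 mL) = 0.1603 g = 160.30 mg
magnesium chloride hexahydrate: 0.966 g × (175 mL / 750 mL) = 0.2254 g = 225.40 mg
casamino acids: 2.98 g × (175 mL / 750 mL) = 0.70 g
glycerol: 4.76 g × (175 mL / 750 mL) = 1.11 g
cellobiose: 10.4 g × (175 mL / 750 mL) = 2.43 g
gellan gum: 5.19 g × (175 mL / 750 mL) = 1.21 g

L-histidine 160.30 mg; magnesium chloride hexahydrate 225.40 mg; casamino acids 0.70 g; glycerol 1.11 g; cellobiose 2.43 g; gellan gum 1.21 g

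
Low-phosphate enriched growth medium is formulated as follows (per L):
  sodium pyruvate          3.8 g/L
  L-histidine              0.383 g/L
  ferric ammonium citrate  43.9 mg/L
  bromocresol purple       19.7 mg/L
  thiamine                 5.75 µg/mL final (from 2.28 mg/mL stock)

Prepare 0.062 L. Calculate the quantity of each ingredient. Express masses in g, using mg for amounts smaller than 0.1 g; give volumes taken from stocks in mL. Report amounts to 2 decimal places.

Working volume: 0.062 L.
sodium pyruvate: 3.8 g/L × 0.062 L = 0.24 g
L-histidine: 0.383 g/L × 0.062 L = 0.023746 g = 23.75 mg
ferric ammonium citrate: 43.9 mg/L × 0.062 L = 2.72 mg
bromocresol purple: 19.7 mg/L × 0.062 L = 1.22 mg
thiamine: dilute stock: 5.75 µg/mL × 62 mL ÷ 2280 µg/mL = 0.16 mL

sodium pyruvate 0.24 g; L-histidine 23.75 mg; ferric ammonium citrate 2.72 mg; bromocresol purple 1.22 mg; thiamine 0.16 mL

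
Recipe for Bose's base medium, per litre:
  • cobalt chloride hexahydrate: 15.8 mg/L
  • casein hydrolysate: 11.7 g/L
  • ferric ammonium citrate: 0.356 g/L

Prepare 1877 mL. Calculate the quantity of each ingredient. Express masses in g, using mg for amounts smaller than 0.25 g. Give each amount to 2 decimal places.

Target volume = 1877 mL = 1.877 L.
cobalt chloride hexahydrate: 15.8 mg/L × 1.877 L = 29.66 mg
casein hydrolysate: 11.7 g/L × 1.877 L = 21.96 g
ferric ammonium citrate: 0.356 g/L × 1.877 L = 0.67 g

cobalt chloride hexahydrate 29.66 mg; casein hydrolysate 21.96 g; ferric ammonium citrate 0.67 g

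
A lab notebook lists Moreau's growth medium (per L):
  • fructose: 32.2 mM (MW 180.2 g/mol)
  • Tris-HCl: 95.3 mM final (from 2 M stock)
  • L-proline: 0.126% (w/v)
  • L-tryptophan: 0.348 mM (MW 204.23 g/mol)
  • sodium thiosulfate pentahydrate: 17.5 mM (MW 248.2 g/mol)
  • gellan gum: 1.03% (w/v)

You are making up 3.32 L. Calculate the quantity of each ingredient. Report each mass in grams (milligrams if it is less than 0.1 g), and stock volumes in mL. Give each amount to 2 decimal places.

fructose 19.26 g; Tris-HCl 158.20 mL; L-proline 4.18 g; L-tryptophan 0.24 g; sodium thiosulfate pentahydrate 14.42 g; gellan gum 34.20 g

Working volume: 3.32 L.
fructose: 32.2 mmol/L × 180.2 g/mol × 3.32 L ÷ 1000 = 19.26 g
Tris-HCl: dilute stock: 95.3 mM × 3320 mL ÷ 2000 mM = 158.20 mL
L-proline: 0.126% w/v = 1.26 g/L → 1.26 × 3.32 L = 4.18 g
L-tryptophan: 0.348 mmol/L × 204.23 g/mol × 3.32 L ÷ 1000 = 0.24 g
sodium thiosulfate pentahydrate: 17.5 mmol/L × 248.2 g/mol × 3.32 L ÷ 1000 = 14.42 g
gellan gum: 1.03% w/v = 10.3 g/L → 10.3 × 3.32 L = 34.20 g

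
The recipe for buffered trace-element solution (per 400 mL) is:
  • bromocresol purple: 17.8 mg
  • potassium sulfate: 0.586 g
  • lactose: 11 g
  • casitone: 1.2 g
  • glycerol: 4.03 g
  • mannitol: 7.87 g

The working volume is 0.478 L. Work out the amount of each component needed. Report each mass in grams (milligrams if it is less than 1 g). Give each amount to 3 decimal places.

bromocresol purple 21.271 mg; potassium sulfate 700.270 mg; lactose 13.145 g; casitone 1.434 g; glycerol 4.816 g; mannitol 9.405 g

Scale factor = 478 mL / 400 mL = 1.195.
bromocresol purple: 17.8 mg × (478 mL / 400 mL) = 21.271 mg
potassium sulfate: 0.586 g × (478 mL / 400 mL) = 0.70027 g = 700.270 mg
lactose: 11 g × (478 mL / 400 mL) = 13.145 g
casitone: 1.2 g × (478 mL / 400 mL) = 1.434 g
glycerol: 4.03 g × (478 mL / 400 mL) = 4.816 g
mannitol: 7.87 g × (478 mL / 400 mL) = 9.405 g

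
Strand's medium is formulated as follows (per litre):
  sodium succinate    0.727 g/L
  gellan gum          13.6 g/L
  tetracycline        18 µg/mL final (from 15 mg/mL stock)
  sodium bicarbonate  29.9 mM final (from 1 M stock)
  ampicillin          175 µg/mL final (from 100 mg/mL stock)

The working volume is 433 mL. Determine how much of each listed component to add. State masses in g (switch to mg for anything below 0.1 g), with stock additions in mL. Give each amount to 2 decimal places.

sodium succinate 0.31 g; gellan gum 5.89 g; tetracycline 0.52 mL; sodium bicarbonate 12.95 mL; ampicillin 0.76 mL

Working volume: 433 mL = 0.433 L.
sodium succinate: 0.727 g/L × 0.433 L = 0.31 g
gellan gum: 13.6 g/L × 0.433 L = 5.89 g
tetracycline: dilute stock: 18 µg/mL × 433 mL ÷ 15000 µg/mL = 0.52 mL
sodium bicarbonate: C1V1 = C2V2 → 29.9 mM × 433 mL ÷ 1000 mM = 12.95 mL
ampicillin: C1V1 = C2V2 → 175 µg/mL × 433 mL ÷ 100000 µg/mL = 0.76 mL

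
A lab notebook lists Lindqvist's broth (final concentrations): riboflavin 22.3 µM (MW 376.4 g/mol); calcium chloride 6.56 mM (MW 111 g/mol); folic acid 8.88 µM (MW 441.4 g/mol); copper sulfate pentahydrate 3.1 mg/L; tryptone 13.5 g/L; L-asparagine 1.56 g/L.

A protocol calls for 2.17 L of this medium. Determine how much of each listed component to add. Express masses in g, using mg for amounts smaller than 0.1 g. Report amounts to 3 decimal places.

riboflavin 18.214 mg; calcium chloride 1.580 g; folic acid 8.506 mg; copper sulfate pentahydrate 6.727 mg; tryptone 29.295 g; L-asparagine 3.385 g

Scale factor relative to 1 L: 2.17.
riboflavin: 22.3 µmol/L × 376.4 g/mol × 2.17 L ÷ 1000 = 18.214 mg
calcium chloride: 6.56 mmol/L × 111 g/mol × 2.17 L ÷ 1000 = 1.580 g
folic acid: 8.88 µmol/L × 441.4 g/mol × 2.17 L ÷ 1000 = 8.506 mg
copper sulfate pentahydrate: 3.1 mg/L × 2.17 L = 6.727 mg
tryptone: 13.5 g/L × 2.17 L = 29.295 g
L-asparagine: 1.56 g/L × 2.17 L = 3.385 g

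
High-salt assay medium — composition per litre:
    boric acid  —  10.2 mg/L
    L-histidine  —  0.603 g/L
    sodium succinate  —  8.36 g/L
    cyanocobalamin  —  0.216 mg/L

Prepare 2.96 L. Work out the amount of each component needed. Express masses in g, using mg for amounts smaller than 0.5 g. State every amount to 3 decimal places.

Working volume: 2.96 L.
boric acid: 10.2 mg/L × 2.96 L = 30.192 mg
L-histidine: 0.603 g/L × 2.96 L = 1.785 g
sodium succinate: 8.36 g/L × 2.96 L = 24.746 g
cyanocobalamin: 0.216 mg/L × 2.96 L = 0.639 mg

boric acid 30.192 mg; L-histidine 1.785 g; sodium succinate 24.746 g; cyanocobalamin 0.639 mg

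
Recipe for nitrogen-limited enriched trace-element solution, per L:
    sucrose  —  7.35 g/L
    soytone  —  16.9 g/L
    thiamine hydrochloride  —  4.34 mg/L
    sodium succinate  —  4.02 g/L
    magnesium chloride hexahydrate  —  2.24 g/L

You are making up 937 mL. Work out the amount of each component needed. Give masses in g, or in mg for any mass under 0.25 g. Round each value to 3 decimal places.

sucrose 6.887 g; soytone 15.835 g; thiamine hydrochloride 4.067 mg; sodium succinate 3.767 g; magnesium chloride hexahydrate 2.099 g

Target volume = 937 mL = 0.937 L.
sucrose: 7.35 g/L × 0.937 L = 6.887 g
soytone: 16.9 g/L × 0.937 L = 15.835 g
thiamine hydrochloride: 4.34 mg/L × 0.937 L = 4.067 mg
sodium succinate: 4.02 g/L × 0.937 L = 3.767 g
magnesium chloride hexahydrate: 2.24 g/L × 0.937 L = 2.099 g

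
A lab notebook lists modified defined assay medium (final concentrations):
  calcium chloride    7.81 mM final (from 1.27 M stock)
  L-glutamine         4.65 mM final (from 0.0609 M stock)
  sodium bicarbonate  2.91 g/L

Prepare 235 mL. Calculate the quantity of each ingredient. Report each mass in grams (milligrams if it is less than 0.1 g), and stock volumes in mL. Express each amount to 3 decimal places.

Working volume: 235 mL = 0.235 L.
calcium chloride: V = C2·V2/C1 = 7.81 mM × 235 mL ÷ 1270 mM = 1.445 mL
L-glutamine: C1V1 = C2V2 → 4.65 mM × 235 mL ÷ 60.9 mM = 17.943 mL
sodium bicarbonate: 2.91 g/L × 0.235 L = 0.684 g

calcium chloride 1.445 mL; L-glutamine 17.943 mL; sodium bicarbonate 0.684 g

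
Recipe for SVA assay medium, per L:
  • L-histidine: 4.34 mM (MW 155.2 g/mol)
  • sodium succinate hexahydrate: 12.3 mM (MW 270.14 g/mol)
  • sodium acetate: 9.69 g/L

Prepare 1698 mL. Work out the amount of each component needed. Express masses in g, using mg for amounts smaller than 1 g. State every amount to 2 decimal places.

L-histidine 1.14 g; sodium succinate hexahydrate 5.64 g; sodium acetate 16.45 g

Working volume: 1698 mL = 1.698 L.
L-histidine: 4.34 mmol/L × 155.2 g/mol × 1.698 L ÷ 1000 = 1.14 g
sodium succinate hexahydrate: 12.3 mmol/L × 270.14 g/mol × 1.698 L ÷ 1000 = 5.64 g
sodium acetate: 9.69 g/L × 1.698 L = 16.45 g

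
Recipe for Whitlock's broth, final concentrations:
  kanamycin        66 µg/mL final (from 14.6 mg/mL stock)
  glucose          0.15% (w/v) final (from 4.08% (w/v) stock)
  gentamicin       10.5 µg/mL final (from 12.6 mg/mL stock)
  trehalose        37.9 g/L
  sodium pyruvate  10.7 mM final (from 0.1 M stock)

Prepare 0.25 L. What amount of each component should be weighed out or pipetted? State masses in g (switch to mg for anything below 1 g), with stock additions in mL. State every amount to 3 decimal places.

Working volume: 0.25 L.
kanamycin: dilute stock: 66 µg/mL × 250 mL ÷ 14600 µg/mL = 1.130 mL
glucose: dilute stock: 0.15% ÷ 4.08% × 250 mL = 9.191 mL
gentamicin: V = C2·V2/C1 = 10.5 µg/mL × 250 mL ÷ 12600 µg/mL = 0.208 mL
trehalose: 37.9 g/L × 0.25 L = 9.475 g
sodium pyruvate: V = C2·V2/C1 = 10.7 mM × 250 mL ÷ 100 mM = 26.750 mL

kanamycin 1.130 mL; glucose 9.191 mL; gentamicin 0.208 mL; trehalose 9.475 g; sodium pyruvate 26.750 mL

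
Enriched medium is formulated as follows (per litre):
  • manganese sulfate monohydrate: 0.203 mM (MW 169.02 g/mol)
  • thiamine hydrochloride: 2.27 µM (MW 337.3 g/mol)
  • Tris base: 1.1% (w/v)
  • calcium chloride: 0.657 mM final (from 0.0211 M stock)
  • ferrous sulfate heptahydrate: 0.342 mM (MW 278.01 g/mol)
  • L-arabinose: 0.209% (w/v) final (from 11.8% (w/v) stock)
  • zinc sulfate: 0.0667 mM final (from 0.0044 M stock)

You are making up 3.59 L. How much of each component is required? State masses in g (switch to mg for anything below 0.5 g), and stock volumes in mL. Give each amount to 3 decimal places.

Scale factor relative to 1 L: 3.59.
manganese sulfate monohydrate: 0.203 mmol/L × 169.02 mg/mmol × 3.59 L = 123.177 mg
thiamine hydrochloride: 2.27 µmol/L × 337.3 g/mol × 3.59 L ÷ 1000 = 2.749 mg
Tris base: 1.1% w/v = 11 g/L → 11 × 3.59 L = 39.490 g
calcium chloride: C1V1 = C2V2 → 0.657 mM × 3590 mL ÷ 21.1 mM = 111.783 mL
ferrous sulfate heptahydrate: 0.342 mmol/L × 278.01 mg/mmol × 3.59 L = 341.335 mg
L-arabinose: dilute stock: 0.209% ÷ 11.8% × 3590 mL = 63.586 mL
zinc sulfate: dilute stock: 0.0667 mM × 3590 mL ÷ 4.4 mM = 54.421 mL

manganese sulfate monohydrate 123.177 mg; thiamine hydrochloride 2.749 mg; Tris base 39.490 g; calcium chloride 111.783 mL; ferrous sulfate heptahydrate 341.335 mg; L-arabinose 63.586 mL; zinc sulfate 54.421 mL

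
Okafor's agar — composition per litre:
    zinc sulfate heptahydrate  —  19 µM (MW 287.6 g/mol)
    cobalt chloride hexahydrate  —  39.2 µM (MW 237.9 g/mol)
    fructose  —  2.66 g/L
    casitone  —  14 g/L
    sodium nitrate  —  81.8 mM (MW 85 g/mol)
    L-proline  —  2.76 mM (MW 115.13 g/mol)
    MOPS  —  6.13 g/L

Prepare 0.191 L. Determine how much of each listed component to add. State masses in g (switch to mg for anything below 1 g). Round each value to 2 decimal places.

Scale factor relative to 1 L: 0.191.
zinc sulfate heptahydrate: 19 µmol/L × 287.6 g/mol × 0.191 L ÷ 1000 = 1.04 mg
cobalt chloride hexahydrate: 39.2 µmol/L × 237.9 g/mol × 0.191 L ÷ 1000 = 1.78 mg
fructose: 2.66 g/L × 0.191 L = 0.50806 g = 508.06 mg
casitone: 14 g/L × 0.191 L = 2.67 g
sodium nitrate: 81.8 mmol/L × 85 g/mol × 0.191 L ÷ 1000 = 1.33 g
L-proline: 2.76 mmol/L × 115.13 mg/mmol × 0.191 L = 60.69 mg
MOPS: 6.13 g/L × 0.191 L = 1.17 g

zinc sulfate heptahydrate 1.04 mg; cobalt chloride hexahydrate 1.78 mg; fructose 508.06 mg; casitone 2.67 g; sodium nitrate 1.33 g; L-proline 60.69 mg; MOPS 1.17 g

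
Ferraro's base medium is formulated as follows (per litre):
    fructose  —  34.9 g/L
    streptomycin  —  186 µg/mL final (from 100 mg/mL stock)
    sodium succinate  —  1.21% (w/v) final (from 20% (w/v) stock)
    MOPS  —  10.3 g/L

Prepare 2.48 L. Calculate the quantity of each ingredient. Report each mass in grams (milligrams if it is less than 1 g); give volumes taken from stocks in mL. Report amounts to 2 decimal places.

fructose 86.55 g; streptomycin 4.61 mL; sodium succinate 150.04 mL; MOPS 25.54 g

Scale factor relative to 1 L: 2.48.
fructose: 34.9 g/L × 2.48 L = 86.55 g
streptomycin: C1V1 = C2V2 → 186 µg/mL × 2480 mL ÷ 100000 µg/mL = 4.61 mL
sodium succinate: dilute stock: 1.21% ÷ 20% × 2480 mL = 150.04 mL
MOPS: 10.3 g/L × 2.48 L = 25.54 g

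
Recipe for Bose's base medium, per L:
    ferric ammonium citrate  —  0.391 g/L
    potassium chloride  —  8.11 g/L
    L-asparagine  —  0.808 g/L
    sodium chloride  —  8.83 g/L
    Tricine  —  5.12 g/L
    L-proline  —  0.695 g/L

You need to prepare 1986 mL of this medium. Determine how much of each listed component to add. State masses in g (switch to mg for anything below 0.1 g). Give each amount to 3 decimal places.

ferric ammonium citrate 0.777 g; potassium chloride 16.106 g; L-asparagine 1.605 g; sodium chloride 17.536 g; Tricine 10.168 g; L-proline 1.380 g

Scale factor relative to 1 L: 1.986.
ferric ammonium citrate: 0.391 g/L × 1.986 L = 0.777 g
potassium chloride: 8.11 g/L × 1.986 L = 16.106 g
L-asparagine: 0.808 g/L × 1.986 L = 1.605 g
sodium chloride: 8.83 g/L × 1.986 L = 17.536 g
Tricine: 5.12 g/L × 1.986 L = 10.168 g
L-proline: 0.695 g/L × 1.986 L = 1.380 g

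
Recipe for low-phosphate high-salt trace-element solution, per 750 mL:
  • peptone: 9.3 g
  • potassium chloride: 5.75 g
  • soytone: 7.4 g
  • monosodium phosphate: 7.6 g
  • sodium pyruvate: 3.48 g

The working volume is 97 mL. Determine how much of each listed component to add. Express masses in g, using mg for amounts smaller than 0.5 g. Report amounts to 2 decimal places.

peptone 1.20 g; potassium chloride 0.74 g; soytone 0.96 g; monosodium phosphate 0.98 g; sodium pyruvate 450.08 mg

Ratio of target to recipe volume: 97 / 750 = 0.129333.
peptone: 9.3 g × (97 mL / 750 mL) = 1.20 g
potassium chloride: 5.75 g × (97 mL / 750 mL) = 0.74 g
soytone: 7.4 g × (97 mL / 750 mL) = 0.96 g
monosodium phosphate: 7.6 g × (97 mL / 750 mL) = 0.98 g
sodium pyruvate: 3.48 g × (97 mL / 750 mL) = 0.45008 g = 450.08 mg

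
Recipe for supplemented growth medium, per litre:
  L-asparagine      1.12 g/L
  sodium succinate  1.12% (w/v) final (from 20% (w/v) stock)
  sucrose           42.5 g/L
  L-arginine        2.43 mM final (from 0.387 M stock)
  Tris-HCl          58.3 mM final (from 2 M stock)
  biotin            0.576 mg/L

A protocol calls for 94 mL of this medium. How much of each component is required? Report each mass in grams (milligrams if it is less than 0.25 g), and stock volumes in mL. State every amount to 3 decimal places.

Working volume: 94 mL = 0.094 L.
L-asparagine: 1.12 g/L × 0.094 L = 0.10528 g = 105.280 mg
sodium succinate: dilute stock: 1.12% ÷ 20% × 94 mL = 5.264 mL
sucrose: 42.5 g/L × 0.094 L = 3.995 g
L-arginine: C1V1 = C2V2 → 2.43 mM × 94 mL ÷ 387 mM = 0.590 mL
Tris-HCl: dilute stock: 58.3 mM × 94 mL ÷ 2000 mM = 2.740 mL
biotin: 0.576 mg/L × 0.094 L = 0.054 mg

L-asparagine 105.280 mg; sodium succinate 5.264 mL; sucrose 3.995 g; L-arginine 0.590 mL; Tris-HCl 2.740 mL; biotin 0.054 mg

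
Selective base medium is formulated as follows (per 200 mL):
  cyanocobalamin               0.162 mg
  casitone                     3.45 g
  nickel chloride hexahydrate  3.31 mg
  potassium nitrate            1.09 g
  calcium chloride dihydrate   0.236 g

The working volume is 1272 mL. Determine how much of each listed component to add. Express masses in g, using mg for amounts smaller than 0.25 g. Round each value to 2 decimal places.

Ratio of target to recipe volume: 1272 / 200 = 6.36.
cyanocobalamin: 0.162 mg × (1272 mL / 200 mL) = 1.03 mg
casitone: 3.45 g × (1272 mL / 200 mL) = 21.94 g
nickel chloride hexahydrate: 3.31 mg × (1272 mL / 200 mL) = 21.05 mg
potassium nitrate: 1.09 g × (1272 mL / 200 mL) = 6.93 g
calcium chloride dihydrate: 0.236 g × (1272 mL / 200 mL) = 1.50 g

cyanocobalamin 1.03 mg; casitone 21.94 g; nickel chloride hexahydrate 21.05 mg; potassium nitrate 6.93 g; calcium chloride dihydrate 1.50 g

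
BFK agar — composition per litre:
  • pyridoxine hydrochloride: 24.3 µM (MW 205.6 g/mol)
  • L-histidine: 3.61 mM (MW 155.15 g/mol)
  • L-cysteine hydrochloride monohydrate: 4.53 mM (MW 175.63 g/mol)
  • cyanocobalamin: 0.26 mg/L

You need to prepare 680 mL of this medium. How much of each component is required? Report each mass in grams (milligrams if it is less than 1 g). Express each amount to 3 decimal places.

pyridoxine hydrochloride 3.397 mg; L-histidine 380.862 mg; L-cysteine hydrochloride monohydrate 541.011 mg; cyanocobalamin 0.177 mg

Target volume = 680 mL = 0.68 L.
pyridoxine hydrochloride: 24.3 µmol/L × 205.6 g/mol × 0.68 L ÷ 1000 = 3.397 mg
L-histidine: 3.61 mmol/L × 155.15 mg/mmol × 0.68 L = 380.862 mg
L-cysteine hydrochloride monohydrate: 4.53 mmol/L × 175.63 mg/mmol × 0.68 L = 541.011 mg
cyanocobalamin: 0.26 mg/L × 0.68 L = 0.177 mg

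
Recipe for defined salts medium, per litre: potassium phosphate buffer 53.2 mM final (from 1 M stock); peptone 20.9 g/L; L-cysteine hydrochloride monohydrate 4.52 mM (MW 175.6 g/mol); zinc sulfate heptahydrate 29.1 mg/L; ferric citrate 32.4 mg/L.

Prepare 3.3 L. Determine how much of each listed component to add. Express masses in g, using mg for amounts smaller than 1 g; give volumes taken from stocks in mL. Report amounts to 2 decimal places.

potassium phosphate buffer 175.56 mL; peptone 68.97 g; L-cysteine hydrochloride monohydrate 2.62 g; zinc sulfate heptahydrate 96.03 mg; ferric citrate 106.92 mg

Working volume: 3.3 L.
potassium phosphate buffer: V = C2·V2/C1 = 53.2 mM × 3300 mL ÷ 1000 mM = 175.56 mL
peptone: 20.9 g/L × 3.3 L = 68.97 g
L-cysteine hydrochloride monohydrate: 4.52 mmol/L × 175.6 g/mol × 3.3 L ÷ 1000 = 2.62 g
zinc sulfate heptahydrate: 29.1 mg/L × 3.3 L = 96.03 mg
ferric citrate: 32.4 mg/L × 3.3 L = 106.92 mg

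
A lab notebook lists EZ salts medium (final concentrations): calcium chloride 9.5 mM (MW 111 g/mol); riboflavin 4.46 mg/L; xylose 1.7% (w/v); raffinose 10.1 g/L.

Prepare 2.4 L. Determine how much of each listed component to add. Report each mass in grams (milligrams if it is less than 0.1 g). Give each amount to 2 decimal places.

Scale factor relative to 1 L: 2.4.
calcium chloride: 9.5 mmol/L × 111 g/mol × 2.4 L ÷ 1000 = 2.53 g
riboflavin: 4.46 mg/L × 2.4 L = 10.70 mg
xylose: 1.7% w/v = 17 g/L → 17 × 2.4 L = 40.80 g
raffinose: 10.1 g/L × 2.4 L = 24.24 g

calcium chloride 2.53 g; riboflavin 10.70 mg; xylose 40.80 g; raffinose 24.24 g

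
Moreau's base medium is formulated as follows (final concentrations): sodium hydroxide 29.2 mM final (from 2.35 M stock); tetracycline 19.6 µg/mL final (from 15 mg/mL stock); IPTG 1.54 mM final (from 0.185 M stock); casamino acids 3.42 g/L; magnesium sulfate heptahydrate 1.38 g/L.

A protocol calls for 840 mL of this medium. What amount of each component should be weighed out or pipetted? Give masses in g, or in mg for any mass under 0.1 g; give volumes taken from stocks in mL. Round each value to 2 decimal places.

sodium hydroxide 10.44 mL; tetracycline 1.10 mL; IPTG 6.99 mL; casamino acids 2.87 g; magnesium sulfate heptahydrate 1.16 g

Scale factor relative to 1 L: 0.84.
sodium hydroxide: V = C2·V2/C1 = 29.2 mM × 840 mL ÷ 2350 mM = 10.44 mL
tetracycline: V = C2·V2/C1 = 19.6 µg/mL × 840 mL ÷ 15000 µg/mL = 1.10 mL
IPTG: C1V1 = C2V2 → 1.54 mM × 840 mL ÷ 185 mM = 6.99 mL
casamino acids: 3.42 g/L × 0.84 L = 2.87 g
magnesium sulfate heptahydrate: 1.38 g/L × 0.84 L = 1.16 g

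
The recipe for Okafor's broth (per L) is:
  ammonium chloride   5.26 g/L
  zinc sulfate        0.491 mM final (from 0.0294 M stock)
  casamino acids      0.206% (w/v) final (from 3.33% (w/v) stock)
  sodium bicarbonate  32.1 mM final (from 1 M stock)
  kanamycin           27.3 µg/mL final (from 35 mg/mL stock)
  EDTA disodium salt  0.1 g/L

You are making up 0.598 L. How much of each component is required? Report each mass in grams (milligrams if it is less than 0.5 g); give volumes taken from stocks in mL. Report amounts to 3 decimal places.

ammonium chloride 3.145 g; zinc sulfate 9.987 mL; casamino acids 36.993 mL; sodium bicarbonate 19.196 mL; kanamycin 0.466 mL; EDTA disodium salt 59.800 mg

Working volume: 0.598 L.
ammonium chloride: 5.26 g/L × 0.598 L = 3.145 g
zinc sulfate: dilute stock: 0.491 mM × 598 mL ÷ 29.4 mM = 9.987 mL
casamino acids: C1V1 = C2V2 → 0.206% ÷ 3.33% × 598 mL = 36.993 mL
sodium bicarbonate: dilute stock: 32.1 mM × 598 mL ÷ 1000 mM = 19.196 mL
kanamycin: dilute stock: 27.3 µg/mL × 598 mL ÷ 35000 µg/mL = 0.466 mL
EDTA disodium salt: 0.1 g/L × 0.598 L = 0.0598 g = 59.800 mg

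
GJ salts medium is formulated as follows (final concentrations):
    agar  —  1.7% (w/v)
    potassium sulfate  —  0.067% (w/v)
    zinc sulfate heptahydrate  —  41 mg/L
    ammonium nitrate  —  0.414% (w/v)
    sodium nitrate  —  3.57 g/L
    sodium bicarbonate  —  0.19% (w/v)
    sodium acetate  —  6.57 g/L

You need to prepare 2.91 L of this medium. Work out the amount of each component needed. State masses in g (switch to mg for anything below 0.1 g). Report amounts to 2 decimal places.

agar 49.47 g; potassium sulfate 1.95 g; zinc sulfate heptahydrate 0.12 g; ammonium nitrate 12.05 g; sodium nitrate 10.39 g; sodium bicarbonate 5.53 g; sodium acetate 19.12 g

Working volume: 2.91 L.
agar: 1.7% w/v = 17 g/L → 17 × 2.91 L = 49.47 g
potassium sulfate: 0.067% w/v = 0.67 g/L → 0.67 × 2.91 L = 1.95 g
zinc sulfate heptahydrate: 41 mg/L × 2.91 L = 119.31 mg = 0.12 g
ammonium nitrate: 0.414 g per 100 mL × 2910 mL ÷ 100 = 12.05 g
sodium nitrate: 3.57 g/L × 2.91 L = 10.39 g
sodium bicarbonate: 0.19% w/v = 1.9 g/L → 1.9 × 2.91 L = 5.53 g
sodium acetate: 6.57 g/L × 2.91 L = 19.12 g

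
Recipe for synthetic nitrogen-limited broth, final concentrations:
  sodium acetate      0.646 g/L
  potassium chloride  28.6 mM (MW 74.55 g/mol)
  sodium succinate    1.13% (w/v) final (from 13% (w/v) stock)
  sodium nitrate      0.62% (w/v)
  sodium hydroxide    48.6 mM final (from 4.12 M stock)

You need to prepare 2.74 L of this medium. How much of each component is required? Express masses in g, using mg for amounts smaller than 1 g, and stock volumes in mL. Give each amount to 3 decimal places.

sodium acetate 1.770 g; potassium chloride 5.842 g; sodium succinate 238.169 mL; sodium nitrate 16.988 g; sodium hydroxide 32.321 mL

Scale factor relative to 1 L: 2.74.
sodium acetate: 0.646 g/L × 2.74 L = 1.770 g
potassium chloride: 28.6 mmol/L × 74.55 g/mol × 2.74 L ÷ 1000 = 5.842 g
sodium succinate: dilute stock: 1.13% ÷ 13% × 2740 mL = 238.169 mL
sodium nitrate: 0.62% w/v = 6.2 g/L → 6.2 × 2.74 L = 16.988 g
sodium hydroxide: C1V1 = C2V2 → 48.6 mM × 2740 mL ÷ 4120 mM = 32.321 mL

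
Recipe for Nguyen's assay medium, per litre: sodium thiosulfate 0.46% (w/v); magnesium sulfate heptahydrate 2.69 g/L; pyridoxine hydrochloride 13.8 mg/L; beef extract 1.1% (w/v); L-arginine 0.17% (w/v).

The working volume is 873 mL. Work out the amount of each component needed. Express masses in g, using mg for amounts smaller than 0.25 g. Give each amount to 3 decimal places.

Target volume = 873 mL = 0.873 L.
sodium thiosulfate: 0.46 g per 100 mL × 873 mL ÷ 100 = 4.016 g
magnesium sulfate heptahydrate: 2.69 g/L × 0.873 L = 2.348 g
pyridoxine hydrochloride: 13.8 mg/L × 0.873 L = 12.047 mg
beef extract: 1.1% w/v = 11 g/L → 11 × 0.873 L = 9.603 g
L-arginine: 0.17% w/v = 1.7 g/L → 1.7 × 0.873 L = 1.484 g

sodium thiosulfate 4.016 g; magnesium sulfate heptahydrate 2.348 g; pyridoxine hydrochloride 12.047 mg; beef extract 9.603 g; L-arginine 1.484 g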